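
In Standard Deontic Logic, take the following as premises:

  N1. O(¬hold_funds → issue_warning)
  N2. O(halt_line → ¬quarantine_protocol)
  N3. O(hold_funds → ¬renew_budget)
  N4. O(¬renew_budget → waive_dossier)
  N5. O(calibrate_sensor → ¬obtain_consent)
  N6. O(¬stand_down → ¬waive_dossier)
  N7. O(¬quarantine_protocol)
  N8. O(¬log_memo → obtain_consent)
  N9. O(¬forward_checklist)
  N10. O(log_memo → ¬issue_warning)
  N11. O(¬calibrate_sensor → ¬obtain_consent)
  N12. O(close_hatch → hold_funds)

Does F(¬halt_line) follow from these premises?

Premise 2 is O(halt_line → ¬quarantine_protocol); even if O(¬quarantine_protocol) held, inferring O(halt_line) would be affirming the consequent — invalid.
No other premise forces O(halt_line). An ideal world satisfying every premise can still have ¬halt_line true, so F(¬halt_line) is not derivable.

No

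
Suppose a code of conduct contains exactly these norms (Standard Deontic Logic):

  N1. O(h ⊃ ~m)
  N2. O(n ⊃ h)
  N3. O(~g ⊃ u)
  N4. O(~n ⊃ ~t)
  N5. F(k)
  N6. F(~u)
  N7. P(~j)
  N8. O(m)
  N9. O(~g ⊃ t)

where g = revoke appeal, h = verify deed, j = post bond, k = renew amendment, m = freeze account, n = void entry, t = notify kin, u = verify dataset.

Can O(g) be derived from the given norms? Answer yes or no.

Yes

Premise 8 gives O(m).
The contrapositive of premise 1 (O(h ⊃ ~m)) is O(m ⊃ ~h), and O(m) is already established, so O(~h).
Premise 2 is O(n ⊃ h); contrapositively O(~h ⊃ ~n). Since O(~h) holds, K gives O(~n).
Applying K to premise 4 (O(~n ⊃ ~t)) and O(~n) yields O(~t).
Premise 9 is O(~g ⊃ t); contrapositively O(~t ⊃ g). Since O(~t) holds, K gives O(g).
Premises 3, 5, 6, 7 do not contribute to this derivation.
So O(g) follows.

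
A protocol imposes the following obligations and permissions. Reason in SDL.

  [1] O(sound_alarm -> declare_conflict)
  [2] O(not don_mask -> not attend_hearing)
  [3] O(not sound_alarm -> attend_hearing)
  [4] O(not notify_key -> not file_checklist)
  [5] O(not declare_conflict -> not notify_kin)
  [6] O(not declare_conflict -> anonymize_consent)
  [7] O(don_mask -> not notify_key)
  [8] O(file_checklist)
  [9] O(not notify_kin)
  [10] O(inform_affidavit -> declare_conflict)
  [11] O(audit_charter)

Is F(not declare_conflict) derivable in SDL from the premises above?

Yes

Premise 8 states O(file_checklist) outright.
The contrapositive of premise 4 (O(not notify_key -> not file_checklist)) is O(file_checklist -> notify_key), and O(file_checklist) is already established, so O(notify_key).
The contrapositive of premise 7 (O(don_mask -> not notify_key)) is O(notify_key -> not don_mask), and O(notify_key) is already established, so O(not don_mask).
From O(not don_mask) and premise 2, O(not don_mask -> not attend_hearing), we obtain O(not attend_hearing).
Premise 3, O(not sound_alarm -> attend_hearing), contraposes to O(not attend_hearing -> sound_alarm); with O(not attend_hearing) we get O(sound_alarm).
With premise 1, O(sound_alarm -> declare_conflict), the K-axiom yields O(declare_conflict).
Premises 5, 6, 9, 10, 11 do not contribute to this derivation.
So O(declare_conflict) holds, i.e. F(not declare_conflict). The claim follows.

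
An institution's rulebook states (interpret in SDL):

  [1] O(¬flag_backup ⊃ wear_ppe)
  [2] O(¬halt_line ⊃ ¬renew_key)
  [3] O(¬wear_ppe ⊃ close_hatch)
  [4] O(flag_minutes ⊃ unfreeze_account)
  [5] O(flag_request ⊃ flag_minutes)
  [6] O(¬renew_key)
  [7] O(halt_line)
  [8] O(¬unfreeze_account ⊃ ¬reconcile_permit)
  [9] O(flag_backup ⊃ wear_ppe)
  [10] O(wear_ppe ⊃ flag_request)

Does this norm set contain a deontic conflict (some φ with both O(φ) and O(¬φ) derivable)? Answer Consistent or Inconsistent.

Consistent

Premise 2 is O(¬halt_line ⊃ ¬renew_key); even if O(¬renew_key) held, inferring O(¬halt_line) would be affirming the consequent — invalid.
So O(¬halt_line) is not derivable, and the apparent clash with O(halt_line) does not arise.
A world satisfying every obligation exists (e.g. close_hatch=false, flag_backup=false, flag_minutes=true, flag_request=true, halt_line=true, reconcile_permit=false, renew_key=false, unfreeze_account=true, wear_ppe=true); no atom is both obligatory and forbidden, so the set is consistent.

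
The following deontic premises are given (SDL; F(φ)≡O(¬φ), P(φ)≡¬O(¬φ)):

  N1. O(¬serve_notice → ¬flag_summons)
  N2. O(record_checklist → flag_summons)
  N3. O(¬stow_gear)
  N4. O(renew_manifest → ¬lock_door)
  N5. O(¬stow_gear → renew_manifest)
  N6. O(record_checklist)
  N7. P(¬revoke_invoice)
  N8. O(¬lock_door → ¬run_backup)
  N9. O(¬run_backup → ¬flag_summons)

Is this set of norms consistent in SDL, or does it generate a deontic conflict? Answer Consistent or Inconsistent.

Premise 3 states O(¬stow_gear) outright.
Premise 5 is O(¬stow_gear → renew_manifest); since O(¬stow_gear), deontic closure gives O(renew_manifest).
Premise 4 is O(renew_manifest → ¬lock_door); since O(renew_manifest), deontic closure gives O(¬lock_door).
From O(¬lock_door) and premise 8, O(¬lock_door → ¬run_backup), we obtain O(¬run_backup).
With premise 9, O(¬run_backup → ¬flag_summons), the K-axiom yields O(¬flag_summons).
Premise 2, O(record_checklist → flag_summons), contraposes to O(¬flag_summons → ¬record_checklist); with O(¬flag_summons) we get O(¬record_checklist).
Yet premise 6 states O(record_checklist).
We now have both O(¬record_checklist) and O(record_checklist) — record_checklist is simultaneously obligatory and forbidden, violating the D-axiom.

Inconsistent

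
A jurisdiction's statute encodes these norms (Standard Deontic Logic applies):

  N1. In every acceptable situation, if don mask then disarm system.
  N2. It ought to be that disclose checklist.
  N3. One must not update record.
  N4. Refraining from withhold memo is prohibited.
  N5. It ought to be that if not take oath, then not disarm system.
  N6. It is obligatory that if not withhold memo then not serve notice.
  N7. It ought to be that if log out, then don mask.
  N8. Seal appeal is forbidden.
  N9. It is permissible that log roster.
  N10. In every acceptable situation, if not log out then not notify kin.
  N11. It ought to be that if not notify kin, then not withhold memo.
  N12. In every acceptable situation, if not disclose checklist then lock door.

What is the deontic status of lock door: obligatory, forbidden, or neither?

Premise 12 is O(¬disclose_checklist → lock_door), but O(¬disclose_checklist) is not derivable from the premises, so it does not yield O(lock_door).
No premise or chain of K-axiom applications forces O(lock_door), and none forces O(¬lock_door). So lock_door is neither obligatory nor forbidden under these norms.

Neither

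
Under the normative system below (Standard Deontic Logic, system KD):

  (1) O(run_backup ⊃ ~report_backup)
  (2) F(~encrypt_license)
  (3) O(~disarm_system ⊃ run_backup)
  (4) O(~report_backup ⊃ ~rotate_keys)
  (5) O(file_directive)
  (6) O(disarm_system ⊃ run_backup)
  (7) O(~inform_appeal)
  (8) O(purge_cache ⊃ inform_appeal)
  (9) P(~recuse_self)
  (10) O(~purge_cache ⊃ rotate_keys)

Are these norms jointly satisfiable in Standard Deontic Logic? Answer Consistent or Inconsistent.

Inconsistent

Premises 6 and 3 are O(disarm_system ⊃ run_backup) and O(~disarm_system ⊃ run_backup); every ideal world satisfies disarm_system or ~disarm_system, so in either case run_backup holds — hence O(run_backup).
Premise 1 is O(run_backup ⊃ ~report_backup); since O(run_backup), deontic closure gives O(~report_backup).
From O(~report_backup) and premise 4, O(~report_backup ⊃ ~rotate_keys), we obtain O(~rotate_keys).
Premise 10, O(~purge_cache ⊃ rotate_keys), contraposes to O(~rotate_keys ⊃ purge_cache); with O(~rotate_keys) we get O(purge_cache).
Applying K to premise 8 (O(purge_cache ⊃ inform_appeal)) and O(purge_cache) yields O(inform_appeal).
However, premise 7 gives O(~inform_appeal).
We now have both O(inform_appeal) and O(~inform_appeal) — inform_appeal is simultaneously obligatory and forbidden, violating the D-axiom.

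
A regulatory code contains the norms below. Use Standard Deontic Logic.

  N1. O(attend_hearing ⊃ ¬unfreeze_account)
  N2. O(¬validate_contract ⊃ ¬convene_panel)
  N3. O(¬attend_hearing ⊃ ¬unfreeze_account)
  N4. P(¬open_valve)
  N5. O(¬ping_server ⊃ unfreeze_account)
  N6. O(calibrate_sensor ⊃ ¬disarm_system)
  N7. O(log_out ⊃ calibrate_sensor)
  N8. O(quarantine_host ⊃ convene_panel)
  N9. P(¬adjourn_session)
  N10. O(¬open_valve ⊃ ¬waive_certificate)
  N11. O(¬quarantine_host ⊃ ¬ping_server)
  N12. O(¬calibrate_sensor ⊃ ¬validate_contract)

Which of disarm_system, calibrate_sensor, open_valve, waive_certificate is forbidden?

By case analysis on attend_hearing: premise 1 gives O(attend_hearing ⊃ ¬unfreeze_account) and premise 3 gives O(¬attend_hearing ⊃ ¬unfreeze_account), so O(¬unfreeze_account) either way.
Premise 5 is O(¬ping_server ⊃ unfreeze_account); contrapositively O(¬unfreeze_account ⊃ ping_server). Since O(¬unfreeze_account) holds, K gives O(ping_server).
Premise 11 is O(¬quarantine_host ⊃ ¬ping_server); contrapositively O(ping_server ⊃ quarantine_host). Since O(ping_server) holds, K gives O(quarantine_host).
Premise 8 is O(quarantine_host ⊃ convene_panel); since O(quarantine_host), deontic closure gives O(convene_panel).
Premise 2, O(¬validate_contract ⊃ ¬convene_panel), contraposes to O(convene_panel ⊃ validate_contract); with O(convene_panel) we get O(validate_contract).
Premise 12, O(¬calibrate_sensor ⊃ ¬validate_contract), contraposes to O(validate_contract ⊃ calibrate_sensor); with O(validate_contract) we get O(calibrate_sensor).
Premise 6 is O(calibrate_sensor ⊃ ¬disarm_system); since O(calibrate_sensor), deontic closure gives O(¬disarm_system).
So O(¬disarm_system) holds, i.e. disarm_system is forbidden. None of the other listed options is forbidden under the premises.

disarm_system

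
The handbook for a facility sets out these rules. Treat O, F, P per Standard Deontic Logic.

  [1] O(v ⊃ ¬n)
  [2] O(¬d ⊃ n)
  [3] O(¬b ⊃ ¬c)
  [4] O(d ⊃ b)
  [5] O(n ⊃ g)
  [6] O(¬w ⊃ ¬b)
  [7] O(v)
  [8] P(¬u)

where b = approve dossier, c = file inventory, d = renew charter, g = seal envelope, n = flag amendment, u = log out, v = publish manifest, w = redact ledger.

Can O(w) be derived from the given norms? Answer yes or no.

Yes

Premise 7 gives O(v).
With premise 1, O(v ⊃ ¬n), the K-axiom yields O(¬n).
Premise 2, O(¬d ⊃ n), contraposes to O(¬n ⊃ d); with O(¬n) we get O(d).
Premise 4 is O(d ⊃ b); since O(d), deontic closure gives O(b).
Premise 6, O(¬w ⊃ ¬b), contraposes to O(b ⊃ w); with O(b) we get O(w).
Premises 3, 5, 8 do not contribute to this derivation.
So O(w) follows.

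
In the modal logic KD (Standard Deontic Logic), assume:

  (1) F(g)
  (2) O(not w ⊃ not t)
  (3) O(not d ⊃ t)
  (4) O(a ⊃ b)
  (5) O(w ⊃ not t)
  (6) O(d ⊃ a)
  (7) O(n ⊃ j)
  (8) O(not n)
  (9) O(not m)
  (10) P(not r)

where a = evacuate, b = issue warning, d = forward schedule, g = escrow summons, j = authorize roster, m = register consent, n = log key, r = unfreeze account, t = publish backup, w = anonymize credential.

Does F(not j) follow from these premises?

No

Premise 7 is O(n ⊃ j), but O(n) is not derivable from the premises, so it does not yield O(j).
No other premise forces O(j). An ideal world satisfying every premise can still have not j true, so F(not j) is not derivable.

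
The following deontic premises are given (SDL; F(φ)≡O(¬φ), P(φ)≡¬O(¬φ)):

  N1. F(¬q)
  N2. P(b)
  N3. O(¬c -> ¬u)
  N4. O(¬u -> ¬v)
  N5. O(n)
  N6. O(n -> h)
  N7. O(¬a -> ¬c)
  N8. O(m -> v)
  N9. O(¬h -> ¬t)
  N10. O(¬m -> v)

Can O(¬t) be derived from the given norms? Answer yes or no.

No

Premise 9 is O(¬h -> ¬t), but O(¬h) is not derivable from the premises, so it does not yield O(¬t).
No other premise forces O(¬t). An ideal world satisfying every premise can still have ¬t false, so O(¬t) is not derivable.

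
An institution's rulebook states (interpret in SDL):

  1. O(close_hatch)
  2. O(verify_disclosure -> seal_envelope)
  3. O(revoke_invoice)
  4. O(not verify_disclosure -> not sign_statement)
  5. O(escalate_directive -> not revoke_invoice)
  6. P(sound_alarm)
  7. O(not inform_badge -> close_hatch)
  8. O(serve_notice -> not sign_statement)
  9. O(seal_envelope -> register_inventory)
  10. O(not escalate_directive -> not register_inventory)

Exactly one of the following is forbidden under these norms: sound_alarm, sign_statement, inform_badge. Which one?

sign_statement

Premise 3 gives O(revoke_invoice).
Premise 5 is O(escalate_directive -> not revoke_invoice); contrapositively O(revoke_invoice -> not escalate_directive). Since O(revoke_invoice) holds, K gives O(not escalate_directive).
From O(not escalate_directive) and premise 10, O(not escalate_directive -> not register_inventory), we obtain O(not register_inventory).
The contrapositive of premise 9 (O(seal_envelope -> register_inventory)) is O(not register_inventory -> not seal_envelope), and O(not register_inventory) is already established, so O(not seal_envelope).
Premise 2, O(verify_disclosure -> seal_envelope), contraposes to O(not seal_envelope -> not verify_disclosure); with O(not seal_envelope) we get O(not verify_disclosure).
Applying K to premise 4 (O(not verify_disclosure -> not sign_statement)) and O(not verify_disclosure) yields O(not sign_statement).
So O(not sign_statement) holds, i.e. sign_statement is forbidden. None of the other listed options is forbidden under the premises.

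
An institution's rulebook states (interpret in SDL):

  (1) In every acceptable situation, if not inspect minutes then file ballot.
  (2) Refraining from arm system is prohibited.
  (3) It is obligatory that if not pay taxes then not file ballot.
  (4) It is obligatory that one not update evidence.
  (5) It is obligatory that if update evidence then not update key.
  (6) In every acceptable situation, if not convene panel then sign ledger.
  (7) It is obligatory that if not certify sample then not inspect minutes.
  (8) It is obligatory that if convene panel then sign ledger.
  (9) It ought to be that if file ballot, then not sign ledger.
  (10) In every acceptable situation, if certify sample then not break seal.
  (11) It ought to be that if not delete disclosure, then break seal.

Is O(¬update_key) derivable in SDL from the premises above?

No

Premise 5 is O(update_evidence → ¬update_key), but O(update_evidence) is not derivable from the premises, so it does not yield O(¬update_key).
No other premise forces O(¬update_key). An ideal world satisfying every premise can still have ¬update_key false, so O(¬update_key) is not derivable.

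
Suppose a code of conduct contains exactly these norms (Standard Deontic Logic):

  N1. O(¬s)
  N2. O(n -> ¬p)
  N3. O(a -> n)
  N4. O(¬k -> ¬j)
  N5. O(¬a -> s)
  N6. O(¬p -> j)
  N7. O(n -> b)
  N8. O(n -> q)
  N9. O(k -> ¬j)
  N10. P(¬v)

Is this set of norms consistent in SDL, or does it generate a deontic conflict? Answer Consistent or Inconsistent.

Inconsistent

By case analysis on ¬k: premise 4 gives O(¬k -> ¬j) and premise 9 gives O(k -> ¬j), so O(¬j) either way.
Premise 6 is O(¬p -> j); contrapositively O(¬j -> p). Since O(¬j) holds, K gives O(p).
Premise 2 is O(n -> ¬p); contrapositively O(p -> ¬n). Since O(p) holds, K gives O(¬n).
Premise 3, O(a -> n), contraposes to O(¬n -> ¬a); with O(¬n) we get O(¬a).
With premise 5, O(¬a -> s), the K-axiom yields O(s).
But premise 1 directly asserts O(¬s).
We now have both O(s) and O(¬s) — s is simultaneously obligatory and forbidden, violating the D-axiom.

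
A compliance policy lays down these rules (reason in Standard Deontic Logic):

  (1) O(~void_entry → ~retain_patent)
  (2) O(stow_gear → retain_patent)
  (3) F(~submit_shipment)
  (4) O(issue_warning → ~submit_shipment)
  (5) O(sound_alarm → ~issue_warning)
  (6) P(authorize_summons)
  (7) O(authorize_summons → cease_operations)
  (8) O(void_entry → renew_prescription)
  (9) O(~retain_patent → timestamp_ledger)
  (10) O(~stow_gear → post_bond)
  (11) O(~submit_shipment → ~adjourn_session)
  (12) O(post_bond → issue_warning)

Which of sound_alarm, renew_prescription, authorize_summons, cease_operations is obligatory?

Premise 3 is F(~submit_shipment), i.e. O(submit_shipment).
Premise 4 is O(issue_warning → ~submit_shipment); contrapositively O(submit_shipment → ~issue_warning). Since O(submit_shipment) holds, K gives O(~issue_warning).
The contrapositive of premise 12 (O(post_bond → issue_warning)) is O(~issue_warning → ~post_bond), and O(~issue_warning) is already established, so O(~post_bond).
Premise 10 is O(~stow_gear → post_bond); contrapositively O(~post_bond → stow_gear). Since O(~post_bond) holds, K gives O(stow_gear).
With premise 2, O(stow_gear → retain_patent), the K-axiom yields O(retain_patent).
Premise 1, O(~void_entry → ~retain_patent), contraposes to O(retain_patent → void_entry); with O(retain_patent) we get O(void_entry).
From O(void_entry) and premise 8, O(void_entry → renew_prescription), we obtain O(renew_prescription).
So O(renew_prescription) holds — renew_prescription is obligatory. None of the other listed options is made obligatory by any chain of premises.

renew_prescription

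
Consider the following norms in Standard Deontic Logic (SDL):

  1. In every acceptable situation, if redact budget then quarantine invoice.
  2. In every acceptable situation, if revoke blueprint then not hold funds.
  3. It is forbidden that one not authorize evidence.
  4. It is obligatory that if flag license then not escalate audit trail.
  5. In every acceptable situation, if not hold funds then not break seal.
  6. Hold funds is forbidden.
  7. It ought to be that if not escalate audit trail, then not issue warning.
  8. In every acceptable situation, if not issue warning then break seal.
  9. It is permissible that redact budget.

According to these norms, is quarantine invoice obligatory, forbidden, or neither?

Neither

Premise 1 is O(redact_budget → quarantine_invoice), but O(redact_budget) is not derivable from the premises (the permission P(redact_budget) asserts only ¬O(¬redact_budget), not O(redact_budget)), so it does not yield O(quarantine_invoice).
No premise or chain of K-axiom applications forces O(quarantine_invoice), and none forces O(¬quarantine_invoice). So quarantine_invoice is neither obligatory nor forbidden under these norms.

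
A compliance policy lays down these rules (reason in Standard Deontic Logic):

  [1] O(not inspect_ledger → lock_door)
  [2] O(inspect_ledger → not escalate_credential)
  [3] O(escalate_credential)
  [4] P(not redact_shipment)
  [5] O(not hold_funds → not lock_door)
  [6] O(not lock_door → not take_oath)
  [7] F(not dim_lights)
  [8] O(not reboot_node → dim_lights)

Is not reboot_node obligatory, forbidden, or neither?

Neither

Premise 8 is O(not reboot_node → dim_lights); even if O(dim_lights) held, inferring O(not reboot_node) would be affirming the consequent — invalid.
No premise or chain of K-axiom applications forces O(not reboot_node), and none forces O(reboot_node). So not reboot_node is neither obligatory nor forbidden under these norms.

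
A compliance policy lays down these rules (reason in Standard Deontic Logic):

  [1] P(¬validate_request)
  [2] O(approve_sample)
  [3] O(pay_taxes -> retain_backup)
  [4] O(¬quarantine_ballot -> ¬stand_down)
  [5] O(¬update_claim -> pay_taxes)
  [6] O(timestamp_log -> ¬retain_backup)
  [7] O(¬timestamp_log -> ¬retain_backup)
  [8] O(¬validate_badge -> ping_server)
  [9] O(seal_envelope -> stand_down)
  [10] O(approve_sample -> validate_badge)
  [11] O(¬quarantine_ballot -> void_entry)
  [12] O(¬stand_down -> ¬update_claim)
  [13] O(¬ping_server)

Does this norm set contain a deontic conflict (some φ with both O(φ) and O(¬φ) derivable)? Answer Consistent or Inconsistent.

Premise 8 is O(¬validate_badge -> ping_server), but O(¬validate_badge) is not derivable from the premises, so it does not yield O(ping_server).
So O(ping_server) is not derivable, and the apparent clash with O(¬ping_server) does not arise.
A world satisfying every obligation exists (e.g. approve_sample=true, pay_taxes=false, ping_server=false, quarantine_ballot=true, retain_backup=false, seal_envelope=false, stand_down=true, timestamp_log=false, update_claim=true, validate_badge=true, validate_request=false, void_entry=false); no atom is both obligatory and forbidden, so the set is consistent.

Consistent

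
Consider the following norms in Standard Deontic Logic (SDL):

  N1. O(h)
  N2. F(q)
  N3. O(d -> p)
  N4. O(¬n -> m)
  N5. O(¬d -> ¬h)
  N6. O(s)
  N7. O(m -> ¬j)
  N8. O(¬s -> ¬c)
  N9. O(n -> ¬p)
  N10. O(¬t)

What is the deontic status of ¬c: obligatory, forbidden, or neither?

Neither

Premise 8 is O(¬s -> ¬c), but O(¬s) is not derivable from the premises, so it does not yield O(¬c).
No premise or chain of K-axiom applications forces O(¬c), and none forces O(c). So ¬c is neither obligatory nor forbidden under these norms.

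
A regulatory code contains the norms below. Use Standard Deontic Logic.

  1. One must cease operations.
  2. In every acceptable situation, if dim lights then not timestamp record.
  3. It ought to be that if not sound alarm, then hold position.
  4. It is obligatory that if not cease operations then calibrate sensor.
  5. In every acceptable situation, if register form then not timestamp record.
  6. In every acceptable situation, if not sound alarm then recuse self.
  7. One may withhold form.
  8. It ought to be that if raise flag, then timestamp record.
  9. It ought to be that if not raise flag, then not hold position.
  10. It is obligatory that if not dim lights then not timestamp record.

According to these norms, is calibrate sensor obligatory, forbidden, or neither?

Neither

Premise 4 is O(¬cease_operations → calibrate_sensor), but O(¬cease_operations) is not derivable from the premises, so it does not yield O(calibrate_sensor).
No premise or chain of K-axiom applications forces O(calibrate_sensor), and none forces O(¬calibrate_sensor). So calibrate_sensor is neither obligatory nor forbidden under these norms.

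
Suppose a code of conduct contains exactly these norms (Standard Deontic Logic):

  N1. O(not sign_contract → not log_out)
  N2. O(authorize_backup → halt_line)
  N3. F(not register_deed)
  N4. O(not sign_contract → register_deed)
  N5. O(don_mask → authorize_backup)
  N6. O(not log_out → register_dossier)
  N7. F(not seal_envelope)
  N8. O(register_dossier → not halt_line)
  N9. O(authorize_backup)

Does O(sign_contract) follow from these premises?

Yes

Premise 9 gives O(authorize_backup).
From O(authorize_backup) and premise 2, O(authorize_backup → halt_line), we obtain O(halt_line).
The contrapositive of premise 8 (O(register_dossier → not halt_line)) is O(halt_line → not register_dossier), and O(halt_line) is already established, so O(not register_dossier).
Premise 6 is O(not log_out → register_dossier); contrapositively O(not register_dossier → log_out). Since O(not register_dossier) holds, K gives O(log_out).
The contrapositive of premise 1 (O(not sign_contract → not log_out)) is O(log_out → sign_contract), and O(log_out) is already established, so O(sign_contract).
Premises 3, 4, 5, 7 do not contribute to this derivation.
So O(sign_contract) follows.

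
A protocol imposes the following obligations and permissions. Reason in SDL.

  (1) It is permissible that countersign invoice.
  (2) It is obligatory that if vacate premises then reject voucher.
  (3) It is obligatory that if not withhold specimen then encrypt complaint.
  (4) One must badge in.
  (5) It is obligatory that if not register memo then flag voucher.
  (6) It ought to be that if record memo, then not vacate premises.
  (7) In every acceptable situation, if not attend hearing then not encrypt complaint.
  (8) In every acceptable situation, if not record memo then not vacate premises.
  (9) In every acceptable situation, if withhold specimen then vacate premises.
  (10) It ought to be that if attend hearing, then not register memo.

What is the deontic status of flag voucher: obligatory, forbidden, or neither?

Obligatory

Premises 8 and 6 are O(¬record_memo → ¬vacate_premises) and O(record_memo → ¬vacate_premises); every ideal world satisfies ¬record_memo or record_memo, so in either case ¬vacate_premises holds — hence O(¬vacate_premises).
The contrapositive of premise 9 (O(withhold_specimen → vacate_premises)) is O(¬vacate_premises → ¬withhold_specimen), and O(¬vacate_premises) is already established, so O(¬withhold_specimen).
From O(¬withhold_specimen) and premise 3, O(¬withhold_specimen → encrypt_complaint), we obtain O(encrypt_complaint).
Premise 7, O(¬attend_hearing → ¬encrypt_complaint), contraposes to O(encrypt_complaint → attend_hearing); with O(encrypt_complaint) we get O(attend_hearing).
Premise 10 is O(attend_hearing → ¬register_memo); since O(attend_hearing), deontic closure gives O(¬register_memo).
From O(¬register_memo) and premise 5, O(¬register_memo → flag_voucher), we obtain O(flag_voucher).
Premises 1, 2, 4 do not contribute to this derivation.
Hence flag_voucher is obligatory.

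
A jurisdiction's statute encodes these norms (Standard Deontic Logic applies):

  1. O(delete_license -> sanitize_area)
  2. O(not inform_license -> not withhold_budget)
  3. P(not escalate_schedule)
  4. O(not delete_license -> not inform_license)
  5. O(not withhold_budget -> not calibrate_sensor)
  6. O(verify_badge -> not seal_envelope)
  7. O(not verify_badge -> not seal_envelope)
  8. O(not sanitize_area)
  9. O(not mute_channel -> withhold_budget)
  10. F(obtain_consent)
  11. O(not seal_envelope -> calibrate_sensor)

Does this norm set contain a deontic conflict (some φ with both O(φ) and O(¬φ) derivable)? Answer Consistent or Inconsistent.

Inconsistent

Premises 7 and 6 are O(not verify_badge -> not seal_envelope) and O(verify_badge -> not seal_envelope); every ideal world satisfies not verify_badge or verify_badge, so in either case not seal_envelope holds — hence O(not seal_envelope).
Premise 11 is O(not seal_envelope -> calibrate_sensor); since O(not seal_envelope), deontic closure gives O(calibrate_sensor).
The contrapositive of premise 5 (O(not withhold_budget -> not calibrate_sensor)) is O(calibrate_sensor -> withhold_budget), and O(calibrate_sensor) is already established, so O(withhold_budget).
Premise 2 is O(not inform_license -> not withhold_budget); contrapositively O(withhold_budget -> inform_license). Since O(withhold_budget) holds, K gives O(inform_license).
The contrapositive of premise 4 (O(not delete_license -> not inform_license)) is O(inform_license -> delete_license), and O(inform_license) is already established, so O(delete_license).
Applying K to premise 1 (O(delete_license -> sanitize_area)) and O(delete_license) yields O(sanitize_area).
But premise 8 directly asserts O(not sanitize_area).
We now have both O(sanitize_area) and O(not sanitize_area) — sanitize_area is simultaneously obligatory and forbidden, violating the D-axiom.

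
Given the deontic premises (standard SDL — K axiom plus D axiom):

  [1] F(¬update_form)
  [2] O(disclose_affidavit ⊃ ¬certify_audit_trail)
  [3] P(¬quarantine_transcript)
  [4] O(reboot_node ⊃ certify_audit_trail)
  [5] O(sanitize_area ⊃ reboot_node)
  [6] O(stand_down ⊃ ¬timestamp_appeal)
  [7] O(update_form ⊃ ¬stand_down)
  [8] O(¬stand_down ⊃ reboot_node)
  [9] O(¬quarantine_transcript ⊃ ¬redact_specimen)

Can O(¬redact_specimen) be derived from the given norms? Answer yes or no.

No

Premise 9 is O(¬quarantine_transcript ⊃ ¬redact_specimen), but O(¬quarantine_transcript) is not derivable from the premises (the permission P(¬quarantine_transcript) asserts only ¬O(quarantine_transcript), not O(¬quarantine_transcript)), so it does not yield O(¬redact_specimen).
No other premise forces O(¬redact_specimen). An ideal world satisfying every premise can still have ¬redact_specimen false, so O(¬redact_specimen) is not derivable.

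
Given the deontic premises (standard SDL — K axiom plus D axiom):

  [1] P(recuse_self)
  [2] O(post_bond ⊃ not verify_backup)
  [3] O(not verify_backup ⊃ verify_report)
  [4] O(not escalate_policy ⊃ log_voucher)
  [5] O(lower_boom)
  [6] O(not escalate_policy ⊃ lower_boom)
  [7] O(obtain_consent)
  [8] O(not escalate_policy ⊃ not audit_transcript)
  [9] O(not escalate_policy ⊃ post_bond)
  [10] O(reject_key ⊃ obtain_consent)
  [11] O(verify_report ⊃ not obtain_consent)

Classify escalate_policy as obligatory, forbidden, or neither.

From premise 7 we have O(obtain_consent).
Premise 11 is O(verify_report ⊃ not obtain_consent); contrapositively O(obtain_consent ⊃ not verify_report). Since O(obtain_consent) holds, K gives O(not verify_report).
Premise 3 is O(not verify_backup ⊃ verify_report); contrapositively O(not verify_report ⊃ verify_backup). Since O(not verify_report) holds, K gives O(verify_backup).
Premise 2 is O(post_bond ⊃ not verify_backup); contrapositively O(verify_backup ⊃ not post_bond). Since O(verify_backup) holds, K gives O(not post_bond).
Premise 9 is O(not escalate_policy ⊃ post_bond); contrapositively O(not post_bond ⊃ escalate_policy). Since O(not post_bond) holds, K gives O(escalate_policy).
Premises 1, 4, 5, 6, 8, 10 do not contribute to this derivation.
Hence escalate_policy is obligatory.

Obligatory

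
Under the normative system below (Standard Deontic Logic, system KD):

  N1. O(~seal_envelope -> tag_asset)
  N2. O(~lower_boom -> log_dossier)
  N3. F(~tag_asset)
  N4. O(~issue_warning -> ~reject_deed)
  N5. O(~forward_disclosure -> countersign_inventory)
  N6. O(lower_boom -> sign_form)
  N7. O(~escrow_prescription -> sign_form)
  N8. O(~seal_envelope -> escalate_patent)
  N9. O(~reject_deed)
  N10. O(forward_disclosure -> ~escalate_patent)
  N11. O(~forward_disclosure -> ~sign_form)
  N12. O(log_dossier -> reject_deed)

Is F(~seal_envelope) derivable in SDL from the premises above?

From premise 9 we have O(~reject_deed).
Premise 12 is O(log_dossier -> reject_deed); contrapositively O(~reject_deed -> ~log_dossier). Since O(~reject_deed) holds, K gives O(~log_dossier).
The contrapositive of premise 2 (O(~lower_boom -> log_dossier)) is O(~log_dossier -> lower_boom), and O(~log_dossier) is already established, so O(lower_boom).
Premise 6 is O(lower_boom -> sign_form); since O(lower_boom), deontic closure gives O(sign_form).
Premise 11 is O(~forward_disclosure -> ~sign_form); contrapositively O(sign_form -> forward_disclosure). Since O(sign_form) holds, K gives O(forward_disclosure).
With premise 10, O(forward_disclosure -> ~escalate_patent), the K-axiom yields O(~escalate_patent).
Premise 8, O(~seal_envelope -> escalate_patent), contraposes to O(~escalate_patent -> seal_envelope); with O(~escalate_patent) we get O(seal_envelope).
Premises 1, 3, 4, 5, 7 do not contribute to this derivation.
So O(seal_envelope) holds, i.e. F(~seal_envelope). The claim follows.

Yes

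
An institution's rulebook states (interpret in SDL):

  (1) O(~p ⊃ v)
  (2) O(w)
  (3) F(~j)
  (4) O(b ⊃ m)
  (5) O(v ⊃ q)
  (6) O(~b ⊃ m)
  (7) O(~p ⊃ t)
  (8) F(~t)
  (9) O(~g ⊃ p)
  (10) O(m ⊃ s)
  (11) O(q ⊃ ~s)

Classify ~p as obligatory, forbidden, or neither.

Forbidden

Premises 6 and 4 cover both cases: O(~b ⊃ m) and O(b ⊃ m). Since ~b ∨ b is a tautology, O(m) follows.
From O(m) and premise 10, O(m ⊃ s), we obtain O(s).
Premise 11, O(q ⊃ ~s), contraposes to O(s ⊃ ~q); with O(s) we get O(~q).
Premise 5 is O(v ⊃ q); contrapositively O(~q ⊃ ~v). Since O(~q) holds, K gives O(~v).
Premise 1 is O(~p ⊃ v); contrapositively O(~v ⊃ p). Since O(~v) holds, K gives O(p).
Premises 2, 3, 7, 8, 9 do not contribute to this derivation.
Thus O(p), which is F(~p): ~p is forbidden.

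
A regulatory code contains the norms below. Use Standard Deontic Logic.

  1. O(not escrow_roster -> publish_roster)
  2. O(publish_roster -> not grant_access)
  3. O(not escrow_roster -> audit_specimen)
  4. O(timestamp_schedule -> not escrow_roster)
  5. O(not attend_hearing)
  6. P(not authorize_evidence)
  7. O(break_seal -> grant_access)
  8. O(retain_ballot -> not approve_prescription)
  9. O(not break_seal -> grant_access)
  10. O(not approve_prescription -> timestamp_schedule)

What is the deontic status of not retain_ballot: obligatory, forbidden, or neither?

Premises 7 and 9 cover both cases: O(break_seal -> grant_access) and O(not break_seal -> grant_access). Since break_seal ∨ not break_seal is a tautology, O(grant_access) follows.
The contrapositive of premise 2 (O(publish_roster -> not grant_access)) is O(grant_access -> not publish_roster), and O(grant_access) is already established, so O(not publish_roster).
The contrapositive of premise 1 (O(not escrow_roster -> publish_roster)) is O(not publish_roster -> escrow_roster), and O(not publish_roster) is already established, so O(escrow_roster).
Premise 4, O(timestamp_schedule -> not escrow_roster), contraposes to O(escrow_roster -> not timestamp_schedule); with O(escrow_roster) we get O(not timestamp_schedule).
Premise 10 is O(not approve_prescription -> timestamp_schedule); contrapositively O(not timestamp_schedule -> approve_prescription). Since O(not timestamp_schedule) holds, K gives O(approve_prescription).
The contrapositive of premise 8 (O(retain_ballot -> not approve_prescription)) is O(approve_prescription -> not retain_ballot), and O(approve_prescription) is already established, so O(not retain_ballot).
Premises 3, 5, 6 do not contribute to this derivation.
Hence not retain_ballot is obligatory.

Obligatory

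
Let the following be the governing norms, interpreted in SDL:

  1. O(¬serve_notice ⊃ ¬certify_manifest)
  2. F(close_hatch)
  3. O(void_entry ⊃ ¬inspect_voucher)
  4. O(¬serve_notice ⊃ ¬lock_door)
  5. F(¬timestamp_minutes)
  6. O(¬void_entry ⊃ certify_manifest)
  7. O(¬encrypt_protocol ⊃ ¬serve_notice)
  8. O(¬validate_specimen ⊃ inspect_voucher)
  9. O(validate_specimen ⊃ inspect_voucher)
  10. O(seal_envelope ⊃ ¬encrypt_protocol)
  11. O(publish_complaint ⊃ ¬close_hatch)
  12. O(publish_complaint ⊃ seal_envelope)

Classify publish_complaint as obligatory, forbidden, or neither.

Premises 9 and 8 are O(validate_specimen ⊃ inspect_voucher) and O(¬validate_specimen ⊃ inspect_voucher); every ideal world satisfies validate_specimen or ¬validate_specimen, so in either case inspect_voucher holds — hence O(inspect_voucher).
Premise 3 is O(void_entry ⊃ ¬inspect_voucher); contrapositively O(inspect_voucher ⊃ ¬void_entry). Since O(inspect_voucher) holds, K gives O(¬void_entry).
With premise 6, O(¬void_entry ⊃ certify_manifest), the K-axiom yields O(certify_manifest).
Premise 1, O(¬serve_notice ⊃ ¬certify_manifest), contraposes to O(certify_manifest ⊃ serve_notice); with O(certify_manifest) we get O(serve_notice).
Premise 7, O(¬encrypt_protocol ⊃ ¬serve_notice), contraposes to O(serve_notice ⊃ encrypt_protocol); with O(serve_notice) we get O(encrypt_protocol).
Premise 10 is O(seal_envelope ⊃ ¬encrypt_protocol); contrapositively O(encrypt_protocol ⊃ ¬seal_envelope). Since O(encrypt_protocol) holds, K gives O(¬seal_envelope).
Premise 12, O(publish_complaint ⊃ seal_envelope), contraposes to O(¬seal_envelope ⊃ ¬publish_complaint); with O(¬seal_envelope) we get O(¬publish_complaint).
Premises 2, 4, 5, 11 do not contribute to this derivation.
Thus O(¬publish_complaint), which is F(publish_complaint): publish_complaint is forbidden.

Forbidden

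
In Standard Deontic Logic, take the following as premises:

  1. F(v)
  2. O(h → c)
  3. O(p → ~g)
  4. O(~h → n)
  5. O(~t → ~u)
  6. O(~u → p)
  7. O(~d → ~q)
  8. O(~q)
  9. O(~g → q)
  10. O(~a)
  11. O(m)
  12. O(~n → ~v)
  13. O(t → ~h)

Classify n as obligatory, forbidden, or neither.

Obligatory

Premise 8 states O(~q) outright.
Premise 9 is O(~g → q); contrapositively O(~q → g). Since O(~q) holds, K gives O(g).
The contrapositive of premise 3 (O(p → ~g)) is O(g → ~p), and O(g) is already established, so O(~p).
The contrapositive of premise 6 (O(~u → p)) is O(~p → u), and O(~p) is already established, so O(u).
Premise 5, O(~t → ~u), contraposes to O(u → t); with O(u) we get O(t).
Applying K to premise 13 (O(t → ~h)) and O(t) yields O(~h).
From O(~h) and premise 4, O(~h → n), we obtain O(n).
Premises 1, 2, 7, 10, 11, 12 do not contribute to this derivation.
Hence n is obligatory.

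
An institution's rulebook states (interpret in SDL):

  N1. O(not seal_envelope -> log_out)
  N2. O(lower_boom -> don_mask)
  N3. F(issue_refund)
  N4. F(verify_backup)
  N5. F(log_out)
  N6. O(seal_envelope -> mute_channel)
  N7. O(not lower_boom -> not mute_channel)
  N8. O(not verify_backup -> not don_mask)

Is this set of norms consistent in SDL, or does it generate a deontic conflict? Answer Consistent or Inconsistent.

Inconsistent

Premise 5, F(log_out), is equivalent to O(not log_out).
The contrapositive of premise 1 (O(not seal_envelope -> log_out)) is O(not log_out -> seal_envelope), and O(not log_out) is already established, so O(seal_envelope).
Premise 6 is O(seal_envelope -> mute_channel); since O(seal_envelope), deontic closure gives O(mute_channel).
Premise 7, O(not lower_boom -> not mute_channel), contraposes to O(mute_channel -> lower_boom); with O(mute_channel) we get O(lower_boom).
Applying K to premise 2 (O(lower_boom -> don_mask)) and O(lower_boom) yields O(don_mask).
The contrapositive of premise 8 (O(not verify_backup -> not don_mask)) is O(don_mask -> verify_backup), and O(don_mask) is already established, so O(verify_backup).
Yet premise 4 is F(verify_backup), i.e. O(not verify_backup).
We now have both O(verify_backup) and O(not verify_backup) — verify_backup is simultaneously obligatory and forbidden, violating the D-axiom.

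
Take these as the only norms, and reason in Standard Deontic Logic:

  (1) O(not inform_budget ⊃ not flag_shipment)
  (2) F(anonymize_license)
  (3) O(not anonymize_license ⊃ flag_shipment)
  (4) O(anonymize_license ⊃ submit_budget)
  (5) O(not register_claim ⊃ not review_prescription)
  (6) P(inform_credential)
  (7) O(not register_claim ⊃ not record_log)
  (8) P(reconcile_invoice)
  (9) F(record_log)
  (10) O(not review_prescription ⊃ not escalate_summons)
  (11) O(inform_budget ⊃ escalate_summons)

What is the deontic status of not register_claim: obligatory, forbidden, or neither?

F(anonymize_license) at premise 2 means O(not anonymize_license).
Premise 3 is O(not anonymize_license ⊃ flag_shipment); since O(not anonymize_license), deontic closure gives O(flag_shipment).
Premise 1, O(not inform_budget ⊃ not flag_shipment), contraposes to O(flag_shipment ⊃ inform_budget); with O(flag_shipment) we get O(inform_budget).
From O(inform_budget) and premise 11, O(inform_budget ⊃ escalate_summons), we obtain O(escalate_summons).
The contrapositive of premise 10 (O(not review_prescription ⊃ not escalate_summons)) is O(escalate_summons ⊃ review_prescription), and O(escalate_summons) is already established, so O(review_prescription).
The contrapositive of premise 5 (O(not register_claim ⊃ not review_prescription)) is O(review_prescription ⊃ register_claim), and O(review_prescription) is already established, so O(register_claim).
Premises 4, 6, 7, 8, 9 do not contribute to this derivation.
Thus O(register_claim), which is F(not register_claim): not register_claim is forbidden.

Forbidden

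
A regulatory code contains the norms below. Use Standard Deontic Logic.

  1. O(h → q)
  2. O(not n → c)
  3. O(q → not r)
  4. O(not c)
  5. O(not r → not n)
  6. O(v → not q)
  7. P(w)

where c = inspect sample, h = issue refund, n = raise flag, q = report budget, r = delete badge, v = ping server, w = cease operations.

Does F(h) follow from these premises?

From premise 4 we have O(not c).
Premise 2, O(not n → c), contraposes to O(not c → n); with O(not c) we get O(n).
Premise 5 is O(not r → not n); contrapositively O(n → r). Since O(n) holds, K gives O(r).
Premise 3 is O(q → not r); contrapositively O(r → not q). Since O(r) holds, K gives O(not q).
Premise 1, O(h → q), contraposes to O(not q → not h); with O(not q) we get O(not h).
Premises 6, 7 do not contribute to this derivation.
So O(not h) holds, i.e. F(h). The claim follows.

Yes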